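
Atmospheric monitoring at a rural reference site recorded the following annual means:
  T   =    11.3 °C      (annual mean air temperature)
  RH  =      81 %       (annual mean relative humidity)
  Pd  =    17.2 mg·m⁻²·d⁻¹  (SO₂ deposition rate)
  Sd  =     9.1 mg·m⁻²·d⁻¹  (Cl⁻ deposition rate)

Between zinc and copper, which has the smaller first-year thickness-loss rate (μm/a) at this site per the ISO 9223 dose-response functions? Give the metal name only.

copper

zinc: T>10 °C ⇒ hinge -0.071·(11.3−10) = -0.0923
  sulphur-dioxide contribution → 1.707 μm/a
  chloride contribution → 0.3078 μm/a
  ⇒ r_corr(zinc) = 2.015 μm/a
copper: T>10 °C ⇒ hinge -0.080·(11.3−10) = -0.1040
  sulphur-dioxide contribution → 1.191 μm/a
  chloride contribution → 0.5978 μm/a
  ⇒ r_corr(copper) = 1.789 μm/a
Ordering by μm/a: zinc (2.02) > copper (1.79)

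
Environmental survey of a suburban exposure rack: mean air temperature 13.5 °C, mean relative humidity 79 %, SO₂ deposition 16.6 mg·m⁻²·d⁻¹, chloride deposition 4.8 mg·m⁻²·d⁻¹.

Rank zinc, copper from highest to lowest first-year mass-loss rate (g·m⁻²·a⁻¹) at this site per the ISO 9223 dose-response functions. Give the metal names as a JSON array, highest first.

["copper", "zinc"]

zinc: temperature factor f = -0.071·(3.5) = -0.2485
  Pd branch = 0.0129·Pd^0.44·e^(0.046·RH+f) = 1.311 μm/a
  Cl⁻ term: 0.0175·4.8^0.57·exp(0.008·79+0.085·13.5) = 0.2536
  sum: 1.311 + 0.2536 → r_corr = 1.565 μm/a
  mass loss = 1.565 μm/a × 7.14 g/cm³ = 11.17 g·m⁻²·a⁻¹
copper: T>10 °C ⇒ hinge -0.080·(13.5−10) = -0.2800
  Pd branch = 0.0053·Pd^0.26·e^(0.059·RH+f) = 0.8793 μm/a
  Sd branch = 0.01025·Sd^0.27·e^(0.036·RH+0.049·T) = 0.5213 μm/a
  sum: 0.8793 + 0.5213 → r_corr = 1.401 μm/a
  mass loss = 1.401 μm/a × 8.96 g/cm³ = 12.55 g·m⁻²·a⁻¹
Ordering by g·m⁻²·a⁻¹: copper (12.5) > zinc (11.2)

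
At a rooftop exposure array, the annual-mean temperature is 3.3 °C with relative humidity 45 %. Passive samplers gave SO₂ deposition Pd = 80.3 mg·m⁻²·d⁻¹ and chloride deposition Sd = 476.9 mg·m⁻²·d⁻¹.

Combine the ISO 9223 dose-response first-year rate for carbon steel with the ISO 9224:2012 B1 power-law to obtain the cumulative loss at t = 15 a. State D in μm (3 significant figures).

D(15) = 161 μm

carbon steel: T≤10 °C ⇒ hinge +0.150·(3.3−10) = -1.0050
  SO₂ term: 1.77·80.3^0.52·exp(0.02·45-1.0050) = 15.59
  Sd branch = 0.102·Sd^0.62·e^(0.033·RH+0.04·T) = 23.52 μm/a
  sum: 15.59 + 23.52 → r_corr = 39.11 μm/a
Long-term exponent b (ISO 9224 Table 2, B1) = 0.523
  D(15) = 39.11 × 15^0.523 = 39.11 × 4.122 = 161.2 μm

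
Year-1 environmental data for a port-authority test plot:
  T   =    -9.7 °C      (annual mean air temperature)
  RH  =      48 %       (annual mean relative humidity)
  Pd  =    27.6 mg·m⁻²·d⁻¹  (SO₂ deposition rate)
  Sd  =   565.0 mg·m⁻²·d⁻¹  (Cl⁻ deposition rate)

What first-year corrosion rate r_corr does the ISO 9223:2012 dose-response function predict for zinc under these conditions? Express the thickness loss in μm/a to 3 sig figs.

r_corr = 0.656 μm/a

zinc: T≤10 °C ⇒ hinge +0.038·(-9.7−10) = -0.7486
  Pd branch = 0.0129·Pd^0.44·e^(0.046·RH+f) = 0.239 μm/a
  Sd branch = 0.0175·Sd^0.57·e^(0.008·RH+0.085·T) = 0.4173 μm/a
  sum: 0.239 + 0.4173 → r_corr = 0.6563 μm/a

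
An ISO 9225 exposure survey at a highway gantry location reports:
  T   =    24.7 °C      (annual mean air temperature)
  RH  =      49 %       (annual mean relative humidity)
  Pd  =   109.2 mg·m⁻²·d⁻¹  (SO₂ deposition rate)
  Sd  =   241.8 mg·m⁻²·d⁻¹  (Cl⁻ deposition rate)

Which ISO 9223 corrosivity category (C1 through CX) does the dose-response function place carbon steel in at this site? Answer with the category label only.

carbon steel: T>10 °C ⇒ hinge -0.054·(24.7−10) = -0.7938
  Pd branch = 1.77·Pd^0.52·e^(0.02·RH+f) = 24.47 μm/a
  Sd branch = 0.102·Sd^0.62·e^(0.033·RH+0.04·T) = 41.46 μm/a
  r_corr = 24.47 + 41.46 = 65.94 μm/a
Category bounds: 50…80 μm/a bracket r_corr ⇒ C4

C4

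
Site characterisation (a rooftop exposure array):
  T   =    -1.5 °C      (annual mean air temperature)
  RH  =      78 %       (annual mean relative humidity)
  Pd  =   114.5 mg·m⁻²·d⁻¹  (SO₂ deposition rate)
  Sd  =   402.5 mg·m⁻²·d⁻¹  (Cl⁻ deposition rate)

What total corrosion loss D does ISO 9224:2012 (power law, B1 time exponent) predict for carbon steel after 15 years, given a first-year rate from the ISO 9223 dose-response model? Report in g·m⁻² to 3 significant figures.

D(15) = 2.25e+03 g·m⁻²

carbon steel: T≤10 °C ⇒ hinge +0.150·(-1.5−10) = -1.7250
  sulphur-dioxide contribution → 17.66 μm/a
  chloride contribution → 51.92 μm/a
  total first-year rate 69.58 μm/a
ISO 9224: D(t) = r_corr · t^b with b = 0.523 (carbon steel, B1)
  D(15) = 69.58 × 15^0.523 = 69.58 × 4.122 = 286.8 μm
  Mass loss = 286.8 μm × 7.85 g/cm³ = 2251 g·m⁻²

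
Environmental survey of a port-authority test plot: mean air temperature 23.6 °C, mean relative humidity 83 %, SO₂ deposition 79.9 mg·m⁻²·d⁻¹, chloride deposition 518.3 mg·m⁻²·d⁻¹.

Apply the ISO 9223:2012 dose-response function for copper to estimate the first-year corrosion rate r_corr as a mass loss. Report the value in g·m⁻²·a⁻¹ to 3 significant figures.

r_corr = 38.0 g·m⁻²·a⁻¹

copper: temperature factor f = -0.080·(13.6) = -1.0880
  SO₂ term: 0.0053·79.9^0.26·exp(0.059·83-1.0880) = 0.7467
  Cl⁻ term: 0.01025·518.3^0.27·exp(0.036·83+0.049·23.6) = 3.496
  r_corr = 0.7467 + 3.496 = 4.243 μm/a
Convert to mass loss: 4.243 μm/a × 8.96 g/cm³ = 38.01 g·m⁻²·a⁻¹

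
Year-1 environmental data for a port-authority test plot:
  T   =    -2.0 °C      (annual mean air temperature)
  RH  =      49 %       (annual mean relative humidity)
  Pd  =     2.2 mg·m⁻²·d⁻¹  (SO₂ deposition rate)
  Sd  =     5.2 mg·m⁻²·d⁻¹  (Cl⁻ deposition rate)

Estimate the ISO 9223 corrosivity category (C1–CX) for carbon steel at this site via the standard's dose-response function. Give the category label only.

C2

carbon steel: temperature factor f = +0.150·(-12.0) = -1.8000
  sulphur-dioxide contribution → 1.175 μm/a
  chloride contribution → 1.318 μm/a
  ⇒ r_corr(carbon steel) = 2.493 μm/a
Category bounds: 1.3…25 μm/a bracket r_corr ⇒ C2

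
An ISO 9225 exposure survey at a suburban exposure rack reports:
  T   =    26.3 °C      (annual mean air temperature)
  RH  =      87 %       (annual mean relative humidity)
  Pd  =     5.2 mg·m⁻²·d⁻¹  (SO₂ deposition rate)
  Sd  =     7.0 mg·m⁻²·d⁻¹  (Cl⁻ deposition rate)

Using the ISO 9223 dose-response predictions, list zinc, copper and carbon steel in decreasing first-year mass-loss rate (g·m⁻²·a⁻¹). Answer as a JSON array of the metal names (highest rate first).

zinc: T>10 °C ⇒ hinge -0.071·(26.3−10) = -1.1573
  SO₂ term: 0.0129·5.2^0.44·exp(0.046·87-1.1573) = 0.4582
  Sd branch = 0.0175·Sd^0.57·e^(0.008·RH+0.085·T) = 0.9951 μm/a
  r_corr = 0.4582 + 0.9951 = 1.453 μm/a
  mass loss = 1.453 μm/a × 7.14 g/cm³ = 10.38 g·m⁻²·a⁻¹
copper: f(T) = -0.080·(T−10) [T>10 °C] = -1.3040
  Pd branch = 0.0053·Pd^0.26·e^(0.059·RH+f) = 0.3744 μm/a
  Cl⁻ term: 0.01025·7.0^0.27·exp(0.036·87+0.049·26.3) = 1.441
  r_corr = 0.3744 + 1.441 = 1.816 μm/a
  mass loss = 1.816 μm/a × 8.96 g/cm³ = 16.27 g·m⁻²·a⁻¹
carbon steel: f(T) = -0.054·(T−10) [T>10 °C] = -0.8802
  Pd branch = 1.77·Pd^0.52·e^(0.02·RH+f) = 9.856 μm/a
  Sd branch = 0.102·Sd^0.62·e^(0.033·RH+0.04·T) = 17.23 μm/a
  sum: 9.856 + 17.23 → r_corr = 27.09 μm/a
  mass loss = 27.09 μm/a × 7.85 g/cm³ = 212.6 g·m⁻²·a⁻¹
Ordering by g·m⁻²·a⁻¹: carbon steel (213) > copper (16.3) > zinc (10.4)

["carbon steel", "copper", "zinc"]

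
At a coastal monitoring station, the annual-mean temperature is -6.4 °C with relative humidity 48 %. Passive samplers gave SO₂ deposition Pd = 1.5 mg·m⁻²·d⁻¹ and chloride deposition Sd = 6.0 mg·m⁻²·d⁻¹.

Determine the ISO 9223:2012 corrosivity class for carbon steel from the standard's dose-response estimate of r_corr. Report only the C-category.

C2

carbon steel: T≤10 °C ⇒ hinge +0.150·(-6.4−10) = -2.4600
  Pd branch = 1.77·Pd^0.52·e^(0.02·RH+f) = 0.4876 μm/a
  Sd branch = 0.102·Sd^0.62·e^(0.033·RH+0.04·T) = 1.169 μm/a
  r_corr = 0.4876 + 1.169 = 1.657 μm/a
ISO 9223 Table 2 (carbon steel): 1.3 < 1.66 ≤ 25 μm/a ⇒ C2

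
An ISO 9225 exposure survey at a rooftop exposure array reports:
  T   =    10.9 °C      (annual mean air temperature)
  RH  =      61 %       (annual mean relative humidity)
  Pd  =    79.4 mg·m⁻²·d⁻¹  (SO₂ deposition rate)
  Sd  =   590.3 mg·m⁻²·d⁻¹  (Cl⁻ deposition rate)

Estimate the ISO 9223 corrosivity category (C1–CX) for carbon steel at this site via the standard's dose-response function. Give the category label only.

C5

carbon steel: T>10 °C ⇒ hinge -0.054·(10.9−10) = -0.0486
  Pd branch = 1.77·Pd^0.52·e^(0.02·RH+f) = 55.54 μm/a
  Sd branch = 0.102·Sd^0.62·e^(0.033·RH+0.04·T) = 61.7 μm/a
  r_corr = 55.54 + 61.7 = 117.2 μm/a
Category bounds: 80…200 μm/a bracket r_corr ⇒ C5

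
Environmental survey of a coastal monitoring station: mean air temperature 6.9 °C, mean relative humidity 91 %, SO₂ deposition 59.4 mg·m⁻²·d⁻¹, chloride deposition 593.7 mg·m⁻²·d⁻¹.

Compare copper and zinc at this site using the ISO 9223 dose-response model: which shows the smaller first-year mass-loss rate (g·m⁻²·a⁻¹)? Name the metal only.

copper

copper: f(T) = +0.126·(T−10) [T≤10 °C] = -0.3906
  SO₂ term: 0.0053·59.4^0.26·exp(0.059·91-0.3906) = 2.226
  Sd branch = 0.01025·Sd^0.27·e^(0.036·RH+0.049·T) = 2.134 μm/a
  sum: 2.226 + 2.134 → r_corr = 4.36 μm/a
  mass loss = 4.36 μm/a × 8.96 g/cm³ = 39.07 g·m⁻²·a⁻¹
zinc: f(T) = +0.038·(T−10) [T≤10 °C] = -0.1178
  Pd branch = 0.0129·Pd^0.44·e^(0.046·RH+f) = 4.548 μm/a
  Sd branch = 0.0175·Sd^0.57·e^(0.008·RH+0.085·T) = 2.482 μm/a
  r_corr = 4.548 + 2.482 = 7.031 μm/a
  mass loss = 7.031 μm/a × 7.14 g/cm³ = 50.2 g·m⁻²·a⁻¹
Ordering by g·m⁻²·a⁻¹: zinc (50.2) > copper (39.1)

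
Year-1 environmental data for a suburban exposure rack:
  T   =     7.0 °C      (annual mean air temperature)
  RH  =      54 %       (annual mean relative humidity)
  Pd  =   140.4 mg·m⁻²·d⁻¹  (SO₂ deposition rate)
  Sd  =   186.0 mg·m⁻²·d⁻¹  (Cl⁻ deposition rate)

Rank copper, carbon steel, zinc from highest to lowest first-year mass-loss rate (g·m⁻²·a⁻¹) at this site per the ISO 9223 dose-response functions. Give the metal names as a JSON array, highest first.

["carbon steel", "zinc", "copper"]

copper: f(T) = +0.126·(T−10) [T≤10 °C] = -0.3780
  SO₂ term: 0.0053·140.4^0.26·exp(0.059·54-0.3780) = 0.3178
  Cl⁻ term: 0.01025·186.0^0.27·exp(0.036·54+0.049·7.0) = 0.4137
  r_corr = 0.3178 + 0.4137 = 0.7315 μm/a
  mass loss = 0.7315 μm/a × 8.96 g/cm³ = 6.554 g·m⁻²·a⁻¹
carbon steel: T≤10 °C ⇒ hinge +0.150·(7.0−10) = -0.4500
  SO₂ term: 1.77·140.4^0.52·exp(0.02·54-0.4500) = 43.47
  Sd branch = 0.102·Sd^0.62·e^(0.033·RH+0.04·T) = 20.47 μm/a
  sum: 43.47 + 20.47 → r_corr = 63.95 μm/a
  mass loss = 63.95 μm/a × 7.85 g/cm³ = 502 g·m⁻²·a⁻¹
zinc: T≤10 °C ⇒ hinge +0.038·(7.0−10) = -0.1140
  SO₂ term: 0.0129·140.4^0.44·exp(0.046·54-0.1140) = 1.215
  Sd branch = 0.0175·Sd^0.57·e^(0.008·RH+0.085·T) = 0.9609 μm/a
  r_corr = 1.215 + 0.9609 = 2.176 μm/a
  mass loss = 2.176 μm/a × 7.14 g/cm³ = 15.54 g·m⁻²·a⁻¹
Ordering by g·m⁻²·a⁻¹: carbon steel (502) > zinc (15.5) > copper (6.55)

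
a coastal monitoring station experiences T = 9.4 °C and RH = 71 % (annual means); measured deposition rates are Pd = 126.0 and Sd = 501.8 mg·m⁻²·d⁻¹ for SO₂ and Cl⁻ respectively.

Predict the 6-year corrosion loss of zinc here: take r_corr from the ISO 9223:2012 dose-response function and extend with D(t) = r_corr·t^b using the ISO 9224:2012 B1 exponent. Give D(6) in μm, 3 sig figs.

D(6) = 22.1 μm

zinc: T≤10 °C ⇒ hinge +0.038·(9.4−10) = -0.0228
  sulphur-dioxide contribution → 2.775 μm/a
  chloride contribution → 2.377 μm/a
  ⇒ r_corr(zinc) = 5.152 μm/a
Long-term exponent b (ISO 9224 Table 2, B1) = 0.813
  D(6) = 5.152 × 6^0.813 = 5.152 × 4.292 = 22.11 μm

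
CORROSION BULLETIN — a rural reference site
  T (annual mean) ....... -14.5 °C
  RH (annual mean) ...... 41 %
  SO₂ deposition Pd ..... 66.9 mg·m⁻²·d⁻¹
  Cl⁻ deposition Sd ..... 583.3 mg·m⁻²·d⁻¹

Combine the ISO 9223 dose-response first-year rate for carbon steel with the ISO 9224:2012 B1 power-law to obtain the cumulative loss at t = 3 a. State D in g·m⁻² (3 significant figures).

carbon steel: temperature factor f = +0.150·(-24.5) = -3.6750
  Pd branch = 1.77·Pd^0.52·e^(0.02·RH+f) = 0.9063 μm/a
  Sd branch = 0.102·Sd^0.62·e^(0.033·RH+0.04·T) = 11.46 μm/a
  sum: 0.9063 + 11.46 → r_corr = 12.37 μm/a
Long-term exponent b (ISO 9224 Table 2, B1) = 0.523
  D(3) = 12.37 × 3^0.523 = 12.37 × 1.776 = 21.97 μm
  Mass loss = 21.97 μm × 7.85 g/cm³ = 172.4 g·m⁻²

D(3) = 172 g·m⁻²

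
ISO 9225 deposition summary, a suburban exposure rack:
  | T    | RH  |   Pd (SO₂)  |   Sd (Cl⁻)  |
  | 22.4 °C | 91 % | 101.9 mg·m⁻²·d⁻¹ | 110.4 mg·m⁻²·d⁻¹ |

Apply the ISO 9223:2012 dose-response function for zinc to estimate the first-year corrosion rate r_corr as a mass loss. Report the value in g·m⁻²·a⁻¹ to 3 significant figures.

r_corr = 44.6 g·m⁻²·a⁻¹

zinc: f(T) = -0.071·(T−10) [T>10 °C] = -0.8804
  SO₂ term: 0.0129·101.9^0.44·exp(0.046·91-0.8804) = 2.69
  Cl⁻ term: 0.0175·110.4^0.57·exp(0.008·91+0.085·22.4) = 3.553
  r_corr = 2.69 + 3.553 = 6.243 μm/a
Convert to mass loss: 6.243 μm/a × 7.14 g/cm³ = 44.58 g·m⁻²·a⁻¹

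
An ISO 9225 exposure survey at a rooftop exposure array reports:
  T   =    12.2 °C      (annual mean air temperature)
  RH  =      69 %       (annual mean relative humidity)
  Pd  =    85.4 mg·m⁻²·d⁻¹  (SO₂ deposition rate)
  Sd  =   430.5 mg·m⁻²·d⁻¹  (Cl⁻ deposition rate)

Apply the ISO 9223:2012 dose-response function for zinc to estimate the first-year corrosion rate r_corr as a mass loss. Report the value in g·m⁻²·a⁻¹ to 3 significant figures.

zinc: temperature factor f = -0.071·(2.2) = -0.1562
  SO₂ term: 0.0129·85.4^0.44·exp(0.046·69-0.1562) = 1.867
  Sd branch = 0.0175·Sd^0.57·e^(0.008·RH+0.085·T) = 2.72 μm/a
  sum: 1.867 + 2.72 → r_corr = 4.586 μm/a
Convert to mass loss: 4.586 μm/a × 7.14 g/cm³ = 32.74 g·m⁻²·a⁻¹

r_corr = 32.7 g·m⁻²·a⁻¹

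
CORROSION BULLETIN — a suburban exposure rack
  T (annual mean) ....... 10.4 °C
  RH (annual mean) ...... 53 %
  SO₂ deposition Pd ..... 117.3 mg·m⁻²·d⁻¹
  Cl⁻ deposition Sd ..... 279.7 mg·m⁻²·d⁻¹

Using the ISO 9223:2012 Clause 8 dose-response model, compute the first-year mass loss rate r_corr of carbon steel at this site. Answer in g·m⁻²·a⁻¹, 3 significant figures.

r_corr = 697 g·m⁻²·a⁻¹

carbon steel: T>10 °C ⇒ hinge -0.054·(10.4−10) = -0.0216
  Pd branch = 1.77·Pd^0.52·e^(0.02·RH+f) = 59.56 μm/a
  Sd branch = 0.102·Sd^0.62·e^(0.033·RH+0.04·T) = 29.23 μm/a
  sum: 59.56 + 29.23 → r_corr = 88.79 μm/a
Convert to mass loss: 88.79 μm/a × 7.85 g/cm³ = 697 g·m⁻²·a⁻¹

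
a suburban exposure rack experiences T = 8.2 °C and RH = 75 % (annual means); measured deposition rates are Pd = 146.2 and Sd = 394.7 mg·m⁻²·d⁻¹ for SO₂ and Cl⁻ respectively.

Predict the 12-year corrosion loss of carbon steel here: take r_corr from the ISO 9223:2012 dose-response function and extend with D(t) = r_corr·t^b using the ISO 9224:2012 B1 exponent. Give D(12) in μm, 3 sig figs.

carbon steel: T≤10 °C ⇒ hinge +0.150·(8.2−10) = -0.2700
  Pd branch = 1.77·Pd^0.52·e^(0.02·RH+f) = 80.9 μm/a
  Cl⁻ term: 0.102·394.7^0.62·exp(0.033·75+0.04·8.2) = 68.49
  r_corr = 80.9 + 68.49 = 149.4 μm/a
Power-law: D(12) = r_corr · 12^0.523
  D(12) = 149.4 × 12^0.523 = 149.4 × 3.668 = 547.9 μm

D(12) = 548 μm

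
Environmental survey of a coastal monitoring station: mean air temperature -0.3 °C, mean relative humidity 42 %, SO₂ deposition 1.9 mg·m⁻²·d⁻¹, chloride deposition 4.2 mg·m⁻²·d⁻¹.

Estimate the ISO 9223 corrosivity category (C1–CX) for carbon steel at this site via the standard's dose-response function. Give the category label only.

C2

carbon steel: temperature factor f = +0.150·(-10.3) = -1.5450
  sulphur-dioxide contribution → 1.221 μm/a
  chloride contribution → 0.9811 μm/a
  ⇒ r_corr(carbon steel) = 2.202 μm/a
ISO 9223 Table 2 (carbon steel): 1.3 < 2.2 ≤ 25 μm/a ⇒ C2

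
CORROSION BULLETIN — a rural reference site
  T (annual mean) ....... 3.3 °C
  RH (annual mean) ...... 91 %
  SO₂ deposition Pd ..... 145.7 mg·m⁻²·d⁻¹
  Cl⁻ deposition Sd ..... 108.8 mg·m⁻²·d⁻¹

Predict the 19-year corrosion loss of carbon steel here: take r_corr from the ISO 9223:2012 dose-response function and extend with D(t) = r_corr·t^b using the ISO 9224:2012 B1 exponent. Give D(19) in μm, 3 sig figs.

carbon steel: temperature factor f = +0.150·(-6.7) = -1.0050
  SO₂ term: 1.77·145.7^0.52·exp(0.02·91-1.0050) = 53.32
  Cl⁻ term: 0.102·108.8^0.62·exp(0.033·91+0.04·3.3) = 42.94
  sum: 53.32 + 42.94 → r_corr = 96.26 μm/a
Long-term exponent b (ISO 9224 Table 2, B1) = 0.523
  D(19) = 96.26 × 19^0.523 = 96.26 × 4.664 = 449 μm

D(19) = 449 μm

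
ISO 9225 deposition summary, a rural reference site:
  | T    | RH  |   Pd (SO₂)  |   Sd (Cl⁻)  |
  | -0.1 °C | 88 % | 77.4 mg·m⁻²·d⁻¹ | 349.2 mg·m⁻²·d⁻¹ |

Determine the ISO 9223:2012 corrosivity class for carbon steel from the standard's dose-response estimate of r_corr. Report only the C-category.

C5

carbon steel: T≤10 °C ⇒ hinge +0.150·(-0.1−10) = -1.5150
  sulphur-dioxide contribution → 21.7 μm/a
  chloride contribution → 69.95 μm/a
  ⇒ r_corr(carbon steel) = 91.65 μm/a
Category bounds: 80…200 μm/a bracket r_corr ⇒ C5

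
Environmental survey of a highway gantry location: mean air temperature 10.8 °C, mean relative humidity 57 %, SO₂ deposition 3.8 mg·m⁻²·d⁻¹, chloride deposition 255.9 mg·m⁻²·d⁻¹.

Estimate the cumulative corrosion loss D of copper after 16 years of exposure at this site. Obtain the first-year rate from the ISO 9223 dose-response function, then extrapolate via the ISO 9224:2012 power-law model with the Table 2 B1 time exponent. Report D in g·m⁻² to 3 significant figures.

D(16) = 46.0 g·m⁻²

copper: temperature factor f = -0.080·(0.8) = -0.0640
  Pd branch = 0.0053·Pd^0.26·e^(0.059·RH+f) = 0.2031 μm/a
  Cl⁻ term: 0.01025·255.9^0.27·exp(0.036·57+0.049·10.8) = 0.6052
  r_corr = 0.2031 + 0.6052 = 0.8083 μm/a
Long-term exponent b (ISO 9224 Table 2, B1) = 0.667
  D(16) = 0.8083 × 16^0.667 = 0.8083 × 6.355 = 5.137 μm
  Mass loss = 5.137 μm × 8.96 g/cm³ = 46.03 g·m⁻²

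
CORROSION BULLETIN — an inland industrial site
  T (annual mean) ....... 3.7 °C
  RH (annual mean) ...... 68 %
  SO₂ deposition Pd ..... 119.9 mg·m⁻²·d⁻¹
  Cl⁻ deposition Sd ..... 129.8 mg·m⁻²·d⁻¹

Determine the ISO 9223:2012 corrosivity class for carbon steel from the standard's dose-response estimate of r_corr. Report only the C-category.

C4

carbon steel: temperature factor f = +0.150·(-6.3) = -0.9450
  sulphur-dioxide contribution → 32.3 μm/a
  chloride contribution → 22.79 μm/a
  total first-year rate 55.08 μm/a
Category bounds: 50…80 μm/a bracket r_corr ⇒ C4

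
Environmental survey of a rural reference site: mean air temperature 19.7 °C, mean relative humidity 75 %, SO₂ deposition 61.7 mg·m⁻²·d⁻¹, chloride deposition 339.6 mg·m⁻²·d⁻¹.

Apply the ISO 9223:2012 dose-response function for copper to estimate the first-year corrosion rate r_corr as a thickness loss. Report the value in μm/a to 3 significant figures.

r_corr = 2.53 μm/a

copper: f(T) = -0.080·(T−10) [T>10 °C] = -0.7760
  sulphur-dioxide contribution → 0.595 μm/a
  chloride contribution → 1.932 μm/a
  ⇒ r_corr(copper) = 2.527 μm/a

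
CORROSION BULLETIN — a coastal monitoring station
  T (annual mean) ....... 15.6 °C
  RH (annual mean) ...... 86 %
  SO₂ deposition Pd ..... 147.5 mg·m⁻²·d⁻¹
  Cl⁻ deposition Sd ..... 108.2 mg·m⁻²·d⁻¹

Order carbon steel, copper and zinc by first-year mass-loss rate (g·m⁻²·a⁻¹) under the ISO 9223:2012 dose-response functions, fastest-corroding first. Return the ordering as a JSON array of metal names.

carbon steel: T>10 °C ⇒ hinge -0.054·(15.6−10) = -0.3024
  Pd branch = 1.77·Pd^0.52·e^(0.02·RH+f) = 98.04 μm/a
  Sd branch = 0.102·Sd^0.62·e^(0.033·RH+0.04·T) = 59.34 μm/a
  sum: 98.04 + 59.34 → r_corr = 157.4 μm/a
  mass loss = 157.4 μm/a × 7.85 g/cm³ = 1235 g·m⁻²·a⁻¹
copper: T>10 °C ⇒ hinge -0.080·(15.6−10) = -0.4480
  Pd branch = 0.0053·Pd^0.26·e^(0.059·RH+f) = 1.982 μm/a
  Sd branch = 0.01025·Sd^0.27·e^(0.036·RH+0.049·T) = 1.724 μm/a
  r_corr = 1.982 + 1.724 = 3.706 μm/a
  mass loss = 3.706 μm/a × 8.96 g/cm³ = 33.21 g·m⁻²·a⁻¹
zinc: f(T) = -0.071·(T−10) [T>10 °C] = -0.3976
  SO₂ term: 0.0129·147.5^0.44·exp(0.046·86-0.3976) = 4.076
  Cl⁻ term: 0.0175·108.2^0.57·exp(0.008·86+0.085·15.6) = 1.893
  sum: 4.076 + 1.893 → r_corr = 5.969 μm/a
  mass loss = 5.969 μm/a × 7.14 g/cm³ = 42.62 g·m⁻²·a⁻¹
Ordering by g·m⁻²·a⁻¹: carbon steel (1240) > zinc (42.6) > copper (33.2)

["carbon steel", "zinc", "copper"]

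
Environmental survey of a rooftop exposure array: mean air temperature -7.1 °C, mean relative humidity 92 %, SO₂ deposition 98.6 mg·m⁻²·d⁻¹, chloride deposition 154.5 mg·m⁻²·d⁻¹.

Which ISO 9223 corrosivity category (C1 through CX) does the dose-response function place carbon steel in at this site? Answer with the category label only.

C3

carbon steel: f(T) = +0.150·(T−10) [T≤10 °C] = -2.5650
  Pd branch = 1.77·Pd^0.52·e^(0.02·RH+f) = 9.331 μm/a
  Sd branch = 0.102·Sd^0.62·e^(0.033·RH+0.04·T) = 36.38 μm/a
  r_corr = 9.331 + 36.38 = 45.72 μm/a
ISO 9223 Table 2 (carbon steel): 25 < 45.7 ≤ 50 μm/a ⇒ C3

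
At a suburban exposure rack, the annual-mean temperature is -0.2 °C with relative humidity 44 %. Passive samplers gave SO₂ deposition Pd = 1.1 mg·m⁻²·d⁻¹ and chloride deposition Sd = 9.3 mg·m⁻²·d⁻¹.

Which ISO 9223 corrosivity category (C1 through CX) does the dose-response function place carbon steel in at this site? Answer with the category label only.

carbon steel: T≤10 °C ⇒ hinge +0.150·(-0.2−10) = -1.5300
  sulphur-dioxide contribution → 0.971 μm/a
  chloride contribution → 1.723 μm/a
  ⇒ r_corr(carbon steel) = 2.694 μm/a
ISO 9223 Table 2 (carbon steel): 1.3 < 2.69 ≤ 25 μm/a ⇒ C2

C2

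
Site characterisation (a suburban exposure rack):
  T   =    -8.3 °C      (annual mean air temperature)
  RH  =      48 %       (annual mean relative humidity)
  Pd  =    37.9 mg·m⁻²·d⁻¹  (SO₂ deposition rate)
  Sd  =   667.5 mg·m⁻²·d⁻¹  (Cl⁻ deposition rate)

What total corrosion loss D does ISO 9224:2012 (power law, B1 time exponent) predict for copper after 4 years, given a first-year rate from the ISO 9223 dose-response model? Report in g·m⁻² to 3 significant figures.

D(4) = 5.55 g·m⁻²

copper: T≤10 °C ⇒ hinge +0.126·(-8.3−10) = -2.3058
  sulphur-dioxide contribution → 0.02308 μm/a
  chloride contribution → 0.2224 μm/a
  ⇒ r_corr(copper) = 0.2455 μm/a
Power-law: D(4) = r_corr · 4^0.667
  D(4) = 0.2455 × 4^0.667 = 0.2455 × 2.521 = 0.6189 μm
  Mass loss = 0.6189 μm × 8.96 g/cm³ = 5.545 g·m⁻²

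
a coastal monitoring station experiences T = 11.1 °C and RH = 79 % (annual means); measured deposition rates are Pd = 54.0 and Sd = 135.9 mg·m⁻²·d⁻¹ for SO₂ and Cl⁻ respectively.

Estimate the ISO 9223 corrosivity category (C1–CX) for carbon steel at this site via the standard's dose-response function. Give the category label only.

carbon steel: T>10 °C ⇒ hinge -0.054·(11.1−10) = -0.0594
  SO₂ term: 1.77·54.0^0.52·exp(0.02·79-0.0594) = 64.45
  Sd branch = 0.102·Sd^0.62·e^(0.033·RH+0.04·T) = 45.31 μm/a
  r_corr = 64.45 + 45.31 = 109.8 μm/a
ISO 9223 Table 2 (carbon steel): 80 < 110 ≤ 200 μm/a ⇒ C5

C5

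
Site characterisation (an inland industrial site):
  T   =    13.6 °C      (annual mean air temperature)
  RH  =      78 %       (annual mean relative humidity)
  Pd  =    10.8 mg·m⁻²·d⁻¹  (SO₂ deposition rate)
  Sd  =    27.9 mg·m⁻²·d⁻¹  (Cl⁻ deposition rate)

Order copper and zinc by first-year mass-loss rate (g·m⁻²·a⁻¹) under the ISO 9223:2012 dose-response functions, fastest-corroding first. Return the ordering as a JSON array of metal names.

copper: f(T) = -0.080·(T−10) [T>10 °C] = -0.2880
  sulphur-dioxide contribution → 0.7354 μm/a
  chloride contribution → 0.8127 μm/a
  total first-year rate 1.548 μm/a
  mass loss = 1.548 μm/a × 8.96 g/cm³ = 13.87 g·m⁻²·a⁻¹
zinc: temperature factor f = -0.071·(3.6) = -0.2556
  sulphur-dioxide contribution → 1.029 μm/a
  chloride contribution → 0.692 μm/a
  total first-year rate 1.721 μm/a
  mass loss = 1.721 μm/a × 7.14 g/cm³ = 12.29 g·m⁻²·a⁻¹
Ordering by g·m⁻²·a⁻¹: copper (13.9) > zinc (12.3)

["copper", "zinc"]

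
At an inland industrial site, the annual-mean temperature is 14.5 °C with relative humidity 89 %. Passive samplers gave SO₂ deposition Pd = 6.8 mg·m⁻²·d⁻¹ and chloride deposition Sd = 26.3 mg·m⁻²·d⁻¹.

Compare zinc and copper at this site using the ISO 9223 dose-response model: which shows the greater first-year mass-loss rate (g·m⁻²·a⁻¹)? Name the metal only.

zinc: T>10 °C ⇒ hinge -0.071·(14.5−10) = -0.3195
  Pd branch = 0.0129·Pd^0.44·e^(0.046·RH+f) = 1.307 μm/a
  Sd branch = 0.0175·Sd^0.57·e^(0.008·RH+0.085·T) = 0.7887 μm/a
  sum: 1.307 + 0.7887 → r_corr = 2.095 μm/a
  mass loss = 2.095 μm/a × 7.14 g/cm³ = 14.96 g·m⁻²·a⁻¹
copper: f(T) = -0.080·(T−10) [T>10 °C] = -0.3600
  Pd branch = 0.0053·Pd^0.26·e^(0.059·RH+f) = 1.161 μm/a
  Sd branch = 0.01025·Sd^0.27·e^(0.036·RH+0.049·T) = 1.242 μm/a
  r_corr = 1.161 + 1.242 = 2.403 μm/a
  mass loss = 2.403 μm/a × 8.96 g/cm³ = 21.53 g·m⁻²·a⁻¹
Ordering by g·m⁻²·a⁻¹: copper (21.5) > zinc (15)

copper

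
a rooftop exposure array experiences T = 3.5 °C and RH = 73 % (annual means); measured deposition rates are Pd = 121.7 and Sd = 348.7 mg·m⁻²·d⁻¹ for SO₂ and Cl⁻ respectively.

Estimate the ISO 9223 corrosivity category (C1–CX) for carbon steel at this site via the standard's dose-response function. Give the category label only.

C5

carbon steel: temperature factor f = +0.150·(-6.5) = -0.9750
  Pd branch = 1.77·Pd^0.52·e^(0.02·RH+f) = 34.91 μm/a
  Cl⁻ term: 0.102·348.7^0.62·exp(0.033·73+0.04·3.5) = 49.2
  r_corr = 34.91 + 49.2 = 84.11 μm/a
ISO 9223 Table 2 (carbon steel): 80 < 84.1 ≤ 200 μm/a ⇒ C5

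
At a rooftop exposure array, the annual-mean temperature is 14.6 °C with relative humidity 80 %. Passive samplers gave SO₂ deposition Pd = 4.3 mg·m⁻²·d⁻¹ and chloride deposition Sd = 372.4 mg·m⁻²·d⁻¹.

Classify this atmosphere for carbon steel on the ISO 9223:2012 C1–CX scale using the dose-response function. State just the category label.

carbon steel: f(T) = -0.054·(T−10) [T>10 °C] = -0.2484
  SO₂ term: 1.77·4.3^0.52·exp(0.02·80-0.2484) = 14.6
  Sd branch = 0.102·Sd^0.62·e^(0.033·RH+0.04·T) = 100.6 μm/a
  sum: 14.6 + 100.6 → r_corr = 115.2 μm/a
Category bounds: 80…200 μm/a bracket r_corr ⇒ C5

C5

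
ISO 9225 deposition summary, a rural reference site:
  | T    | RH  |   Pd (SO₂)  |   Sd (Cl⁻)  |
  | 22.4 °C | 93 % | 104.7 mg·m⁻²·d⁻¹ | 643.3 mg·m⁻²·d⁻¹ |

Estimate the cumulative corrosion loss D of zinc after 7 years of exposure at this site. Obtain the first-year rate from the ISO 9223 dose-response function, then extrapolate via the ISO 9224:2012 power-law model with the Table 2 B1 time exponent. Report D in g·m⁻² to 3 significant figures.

zinc: T>10 °C ⇒ hinge -0.071·(22.4−10) = -0.8804
  SO₂ term: 0.0129·104.7^0.44·exp(0.046·93-0.8804) = 2.985
  Sd branch = 0.0175·Sd^0.57·e^(0.008·RH+0.085·T) = 9.859 μm/a
  r_corr = 2.985 + 9.859 = 12.84 μm/a
ISO 9224: D(t) = r_corr · t^b with b = 0.813 (zinc, B1)
  D(7) = 12.84 × 7^0.813 = 12.84 × 4.865 = 62.48 μm
  Mass loss = 62.48 μm × 7.14 g/cm³ = 446.1 g·m⁻²

D(7) = 446 g·m⁻²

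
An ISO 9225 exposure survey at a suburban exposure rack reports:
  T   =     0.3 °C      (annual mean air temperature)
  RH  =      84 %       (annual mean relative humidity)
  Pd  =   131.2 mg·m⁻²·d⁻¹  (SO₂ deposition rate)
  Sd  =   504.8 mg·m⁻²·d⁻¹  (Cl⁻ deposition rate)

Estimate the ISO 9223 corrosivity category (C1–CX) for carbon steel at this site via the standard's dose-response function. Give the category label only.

carbon steel: f(T) = +0.150·(T−10) [T≤10 °C] = -1.4550
  Pd branch = 1.77·Pd^0.52·e^(0.02·RH+f) = 27.99 μm/a
  Cl⁻ term: 0.102·504.8^0.62·exp(0.033·84+0.04·0.3) = 78.27
  r_corr = 27.99 + 78.27 = 106.3 μm/a
106 μm/a falls in (80, 200] for carbon steel → category C5

C5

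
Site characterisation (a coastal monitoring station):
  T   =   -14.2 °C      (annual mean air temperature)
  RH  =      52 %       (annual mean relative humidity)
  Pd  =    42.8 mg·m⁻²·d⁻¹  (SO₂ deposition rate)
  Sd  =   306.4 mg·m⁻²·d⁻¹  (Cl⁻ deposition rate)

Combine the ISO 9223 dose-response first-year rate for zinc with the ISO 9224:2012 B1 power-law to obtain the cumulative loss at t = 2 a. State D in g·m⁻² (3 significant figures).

zinc: T≤10 °C ⇒ hinge +0.038·(-14.2−10) = -0.9196
  sulphur-dioxide contribution → 0.2937 μm/a
  chloride contribution → 0.2073 μm/a
  ⇒ r_corr(zinc) = 0.501 μm/a
Long-term exponent b (ISO 9224 Table 2, B1) = 0.813
  D(2) = 0.501 × 2^0.813 = 0.501 × 1.757 = 0.8802 μm
  Mass loss = 0.8802 μm × 7.14 g/cm³ = 6.285 g·m⁻²

D(2) = 6.28 g·m⁻²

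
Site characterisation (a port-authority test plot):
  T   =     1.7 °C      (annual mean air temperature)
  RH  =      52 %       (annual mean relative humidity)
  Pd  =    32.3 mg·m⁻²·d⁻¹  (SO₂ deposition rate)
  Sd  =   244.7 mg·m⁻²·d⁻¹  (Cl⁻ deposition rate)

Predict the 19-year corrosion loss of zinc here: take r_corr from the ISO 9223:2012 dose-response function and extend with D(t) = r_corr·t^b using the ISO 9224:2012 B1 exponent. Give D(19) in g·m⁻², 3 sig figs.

D(19) = 92.3 g·m⁻²

zinc: temperature factor f = +0.038·(-8.3) = -0.3154
  SO₂ term: 0.0129·32.3^0.44·exp(0.046·52-0.3154) = 0.4748
  Cl⁻ term: 0.0175·244.7^0.57·exp(0.008·52+0.085·1.7) = 0.7047
  r_corr = 0.4748 + 0.7047 = 1.179 μm/a
Power-law: D(19) = r_corr · 19^0.813
  D(19) = 1.179 × 19^0.813 = 1.179 × 10.96 = 12.92 μm
  Mass loss = 12.92 μm × 7.14 g/cm³ = 92.26 g·m⁻²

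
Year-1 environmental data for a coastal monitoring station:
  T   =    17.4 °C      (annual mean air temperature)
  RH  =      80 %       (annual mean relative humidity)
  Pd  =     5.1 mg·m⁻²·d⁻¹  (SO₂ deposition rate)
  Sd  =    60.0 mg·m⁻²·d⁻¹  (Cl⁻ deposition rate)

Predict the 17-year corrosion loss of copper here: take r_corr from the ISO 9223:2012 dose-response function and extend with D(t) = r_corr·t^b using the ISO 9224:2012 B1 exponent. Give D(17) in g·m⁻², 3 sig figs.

copper: f(T) = -0.080·(T−10) [T>10 °C] = -0.5920
  Pd branch = 0.0053·Pd^0.26·e^(0.059·RH+f) = 0.5024 μm/a
  Cl⁻ term: 0.01025·60.0^0.27·exp(0.036·80+0.049·17.4) = 1.294
  r_corr = 0.5024 + 1.294 = 1.796 μm/a
Power-law: D(17) = r_corr · 17^0.667
  D(17) = 1.796 × 17^0.667 = 1.796 × 6.618 = 11.89 μm
  Mass loss = 11.89 μm × 8.96 g/cm³ = 106.5 g·m⁻²

D(17) = 107 g·m⁻²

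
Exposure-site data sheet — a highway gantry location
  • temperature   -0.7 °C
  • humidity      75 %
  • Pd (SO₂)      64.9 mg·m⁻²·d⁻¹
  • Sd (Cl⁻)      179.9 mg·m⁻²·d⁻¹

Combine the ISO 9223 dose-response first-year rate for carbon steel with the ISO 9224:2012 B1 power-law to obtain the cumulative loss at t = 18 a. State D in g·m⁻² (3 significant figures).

carbon steel: temperature factor f = +0.150·(-10.7) = -1.6050
  Pd branch = 1.77·Pd^0.52·e^(0.02·RH+f) = 13.96 μm/a
  Cl⁻ term: 0.102·179.9^0.62·exp(0.033·75+0.04·-0.7) = 29.47
  sum: 13.96 + 29.47 → r_corr = 43.43 μm/a
Power-law: D(18) = r_corr · 18^0.523
  D(18) = 43.43 × 18^0.523 = 43.43 × 4.534 = 196.9 μm
  Mass loss = 196.9 μm × 7.85 g/cm³ = 1546 g·m⁻²

D(18) = 1.55e+03 g·m⁻²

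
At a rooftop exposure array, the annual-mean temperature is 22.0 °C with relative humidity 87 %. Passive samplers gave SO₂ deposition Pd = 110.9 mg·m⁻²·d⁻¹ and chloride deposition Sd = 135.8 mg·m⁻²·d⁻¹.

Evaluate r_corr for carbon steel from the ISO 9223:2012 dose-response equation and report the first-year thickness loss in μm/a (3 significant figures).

carbon steel: f(T) = -0.054·(T−10) [T>10 °C] = -0.6480
  SO₂ term: 1.77·110.9^0.52·exp(0.02·87-0.6480) = 61.04
  Cl⁻ term: 0.102·135.8^0.62·exp(0.033·87+0.04·22.0) = 91.21
  sum: 61.04 + 91.21 → r_corr = 152.2 μm/a

r_corr = 152 μm/a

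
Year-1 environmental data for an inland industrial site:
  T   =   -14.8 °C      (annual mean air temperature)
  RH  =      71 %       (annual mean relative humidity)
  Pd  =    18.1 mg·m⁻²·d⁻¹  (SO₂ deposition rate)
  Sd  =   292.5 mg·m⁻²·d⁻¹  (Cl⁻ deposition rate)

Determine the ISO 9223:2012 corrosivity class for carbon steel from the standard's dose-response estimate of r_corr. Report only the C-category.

carbon steel: f(T) = +0.150·(T−10) [T≤10 °C] = -3.7200
  SO₂ term: 1.77·18.1^0.52·exp(0.02·71-3.7200) = 0.8
  Sd branch = 0.102·Sd^0.62·e^(0.033·RH+0.04·T) = 19.86 μm/a
  sum: 0.8 + 19.86 → r_corr = 20.66 μm/a
Category bounds: 1.3…25 μm/a bracket r_corr ⇒ C2

C2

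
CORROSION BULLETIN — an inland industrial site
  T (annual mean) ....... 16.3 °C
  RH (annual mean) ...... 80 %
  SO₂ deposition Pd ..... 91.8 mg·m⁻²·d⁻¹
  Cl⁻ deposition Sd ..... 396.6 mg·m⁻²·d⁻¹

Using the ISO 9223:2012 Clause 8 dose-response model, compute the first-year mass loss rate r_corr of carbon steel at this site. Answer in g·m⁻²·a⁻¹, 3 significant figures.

carbon steel: f(T) = -0.054·(T−10) [T>10 °C] = -0.3402
  SO₂ term: 1.77·91.8^0.52·exp(0.02·80-0.3402) = 65.43
  Cl⁻ term: 0.102·396.6^0.62·exp(0.033·80+0.04·16.3) = 112
  r_corr = 65.43 + 112 = 177.4 μm/a
Convert to mass loss: 177.4 μm/a × 7.85 g/cm³ = 1393 g·m⁻²·a⁻¹

r_corr = 1.39e+03 g·m⁻²·a⁻¹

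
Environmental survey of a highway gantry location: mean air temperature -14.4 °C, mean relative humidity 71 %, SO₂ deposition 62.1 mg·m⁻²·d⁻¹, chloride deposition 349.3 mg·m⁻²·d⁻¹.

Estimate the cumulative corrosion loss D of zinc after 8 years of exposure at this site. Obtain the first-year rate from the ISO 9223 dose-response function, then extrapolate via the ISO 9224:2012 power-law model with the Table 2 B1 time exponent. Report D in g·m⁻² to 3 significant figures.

D(8) = 41.8 g·m⁻²

zinc: T≤10 °C ⇒ hinge +0.038·(-14.4−10) = -0.9272
  Pd branch = 0.0129·Pd^0.44·e^(0.046·RH+f) = 0.8228 μm/a
  Cl⁻ term: 0.0175·349.3^0.57·exp(0.008·71+0.085·-14.4) = 0.2557
  sum: 0.8228 + 0.2557 → r_corr = 1.078 μm/a
Power-law: D(8) = r_corr · 8^0.813
  D(8) = 1.078 × 8^0.813 = 1.078 × 5.423 = 5.848 μm
  Mass loss = 5.848 μm × 7.14 g/cm³ = 41.76 g·m⁻²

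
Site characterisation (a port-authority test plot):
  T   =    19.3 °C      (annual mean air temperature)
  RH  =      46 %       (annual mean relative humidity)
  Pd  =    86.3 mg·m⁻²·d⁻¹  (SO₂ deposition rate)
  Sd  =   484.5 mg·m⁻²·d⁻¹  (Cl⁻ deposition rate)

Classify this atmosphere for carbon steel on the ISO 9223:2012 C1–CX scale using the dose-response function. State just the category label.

C4

carbon steel: temperature factor f = -0.054·(9.3) = -0.5022
  SO₂ term: 1.77·86.3^0.52·exp(0.02·46-0.5022) = 27.3
  Sd branch = 0.102·Sd^0.62·e^(0.033·RH+0.04·T) = 46.56 μm/a
  sum: 27.3 + 46.56 → r_corr = 73.86 μm/a
ISO 9223 Table 2 (carbon steel): 50 < 73.9 ≤ 80 μm/a ⇒ C4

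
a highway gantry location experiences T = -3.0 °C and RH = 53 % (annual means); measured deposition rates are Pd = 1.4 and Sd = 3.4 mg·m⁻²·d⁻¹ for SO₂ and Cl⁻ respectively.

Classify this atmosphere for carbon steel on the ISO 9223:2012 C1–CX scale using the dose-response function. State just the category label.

C2

carbon steel: T≤10 °C ⇒ hinge +0.150·(-3.0−10) = -1.9500
  sulphur-dioxide contribution → 0.8658 μm/a
  chloride contribution → 1.111 μm/a
  ⇒ r_corr(carbon steel) = 1.977 μm/a
1.98 μm/a falls in (1.3, 25] for carbon steel → category C2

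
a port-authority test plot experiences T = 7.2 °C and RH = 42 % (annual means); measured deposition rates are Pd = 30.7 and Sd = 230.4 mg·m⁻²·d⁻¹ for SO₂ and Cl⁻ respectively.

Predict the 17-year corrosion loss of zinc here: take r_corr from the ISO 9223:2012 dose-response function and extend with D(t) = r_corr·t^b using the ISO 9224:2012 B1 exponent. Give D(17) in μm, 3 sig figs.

zinc: temperature factor f = +0.038·(-2.8) = -0.1064
  Pd branch = 0.0129·Pd^0.44·e^(0.046·RH+f) = 0.3612 μm/a
  Sd branch = 0.0175·Sd^0.57·e^(0.008·RH+0.085·T) = 1.003 μm/a
  r_corr = 0.3612 + 1.003 = 1.364 μm/a
Long-term exponent b (ISO 9224 Table 2, B1) = 0.813
  D(17) = 1.364 × 17^0.813 = 1.364 × 10.01 = 13.65 μm

D(17) = 13.7 μm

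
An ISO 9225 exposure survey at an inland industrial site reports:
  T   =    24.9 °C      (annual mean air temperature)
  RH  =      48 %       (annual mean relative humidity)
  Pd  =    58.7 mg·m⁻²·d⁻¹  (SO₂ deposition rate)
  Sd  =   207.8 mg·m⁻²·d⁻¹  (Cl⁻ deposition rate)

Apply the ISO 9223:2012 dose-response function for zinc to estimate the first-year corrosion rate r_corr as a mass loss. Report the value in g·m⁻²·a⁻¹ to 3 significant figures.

r_corr = 33.6 g·m⁻²·a⁻¹

zinc: T>10 °C ⇒ hinge -0.071·(24.9−10) = -1.0579
  Pd branch = 0.0129·Pd^0.44·e^(0.046·RH+f) = 0.2445 μm/a
  Sd branch = 0.0175·Sd^0.57·e^(0.008·RH+0.085·T) = 4.467 μm/a
  r_corr = 0.2445 + 4.467 = 4.712 μm/a
Convert to mass loss: 4.712 μm/a × 7.14 g/cm³ = 33.64 g·m⁻²·a⁻¹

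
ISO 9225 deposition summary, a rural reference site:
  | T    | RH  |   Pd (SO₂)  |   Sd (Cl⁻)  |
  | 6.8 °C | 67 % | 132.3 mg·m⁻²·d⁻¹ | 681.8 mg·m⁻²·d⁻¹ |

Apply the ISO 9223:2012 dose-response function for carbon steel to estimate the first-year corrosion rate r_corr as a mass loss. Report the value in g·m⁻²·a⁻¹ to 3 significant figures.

carbon steel: f(T) = +0.150·(T−10) [T≤10 °C] = -0.4800
  SO₂ term: 1.77·132.3^0.52·exp(0.02·67-0.4800) = 53.05
  Cl⁻ term: 0.102·681.8^0.62·exp(0.033·67+0.04·6.8) = 69.79
  sum: 53.05 + 69.79 → r_corr = 122.8 μm/a
Convert to mass loss: 122.8 μm/a × 7.85 g/cm³ = 964.3 g·m⁻²·a⁻¹

r_corr = 964 g·m⁻²·a⁻¹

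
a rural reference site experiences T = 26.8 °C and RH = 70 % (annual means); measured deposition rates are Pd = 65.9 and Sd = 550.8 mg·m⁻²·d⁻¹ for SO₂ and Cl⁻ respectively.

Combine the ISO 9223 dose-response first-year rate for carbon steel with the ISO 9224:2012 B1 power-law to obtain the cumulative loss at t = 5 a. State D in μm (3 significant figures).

D(5) = 408 μm

carbon steel: T>10 °C ⇒ hinge -0.054·(26.8−10) = -0.9072
  sulphur-dioxide contribution → 25.57 μm/a
  chloride contribution → 150.2 μm/a
  ⇒ r_corr(carbon steel) = 175.8 μm/a
Long-term exponent b (ISO 9224 Table 2, B1) = 0.523
  D(5) = 175.8 × 5^0.523 = 175.8 × 2.32 = 408 μm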